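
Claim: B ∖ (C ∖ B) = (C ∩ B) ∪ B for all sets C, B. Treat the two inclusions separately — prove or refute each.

Both inclusions hold; the sets are equal.

Reverse inclusion. Let x ∈ (C ∩ B) ∪ B. Then either x ∈ B and x ∉ C; or x ∈ C ∩ B. In each case x ∈ B ∖ (C ∖ B), so (C ∩ B) ∪ B ⊆ B ∖ (C ∖ B).

Forward inclusion. Let x ∈ B ∖ (C ∖ B). Then either x ∈ B and x ∉ C; or x ∈ C ∩ B. In each case x ∈ (C ∩ B) ∪ B, so B ∖ (C ∖ B) ⊆ (C ∩ B) ∪ B.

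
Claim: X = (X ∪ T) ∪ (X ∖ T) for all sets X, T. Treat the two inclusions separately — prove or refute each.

Only the forward inclusion holds.

Forward inclusion. Let x ∈ X. Then either x ∈ X and x ∉ T; or x ∈ X ∩ T. In each case x ∈ (X ∪ T) ∪ (X ∖ T), so X ⊆ (X ∪ T) ∪ (X ∖ T).

Reverse inclusion. This inclusion fails. Take X = ∅, T = {1}; then 1 ∈ (X ∪ T) ∪ (X ∖ T) but 1 ∉ X.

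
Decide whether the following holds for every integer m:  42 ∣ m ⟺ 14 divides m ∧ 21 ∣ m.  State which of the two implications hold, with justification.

(⟹) If 42 ∣ m, write m = 42q. Since 42 = 3·14, m = 14·(3q), so 14 ∣ m; and since 42 = 2·21, m = 21·(2q), so 21 ∣ m.

(⟸) Suppose 14 ∣ m and 21 ∣ m. Any common multiple of 14 and 21 is a multiple of their lcm; here lcm(14, 21) = 14·21/gcd(14, 21) = 294/7 = 42, so 42 ∣ m.

Equivalent; both directions hold.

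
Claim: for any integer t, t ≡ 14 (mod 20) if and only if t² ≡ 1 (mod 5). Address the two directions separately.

(⇐) This fails: take t = 1. Then 1² = 1 ≡ 1 (mod 5), yet 1 ≡ 1 (mod 20), not 14.

(⇒) Suppose t ≡ 14 (mod 20). Then t² ≡ 14² = 196 (mod 20), and since 5 ∣ 20, also t² ≡ 1 (mod 5).

Not equivalent: only (⇒) holds.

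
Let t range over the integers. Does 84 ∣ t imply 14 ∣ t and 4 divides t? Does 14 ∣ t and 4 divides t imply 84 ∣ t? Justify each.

(→) If 84 ∣ t, write t = 84q. Since 84 = 6·14, t = 14·(6q), so 14 ∣ t; and since 84 = 21·4, t = 4·(21q), so 4 ∣ t.

(←) This fails: take t = 28. Both 14 ∣ 28 and 4 ∣ 28, yet 28 is not a multiple of 84 (since 28 = 0·84 + 28), so 84 ∤ 28.

Only the forward implication holds.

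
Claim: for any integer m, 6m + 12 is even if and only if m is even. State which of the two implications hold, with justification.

The forward direction fails; the converse holds.

(→) This fails: take m = 7. Then 6m + 12 = 54, which is even, yet m = 7 is odd, not even.

(←) Suppose m is even. Since 6 is even, 6m is even for every m, so 6m + 12 has the same parity as 12, which is even. Hence 6m + 12 is even.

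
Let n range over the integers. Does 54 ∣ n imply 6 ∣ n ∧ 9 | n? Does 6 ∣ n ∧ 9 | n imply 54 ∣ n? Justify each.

[⇒] If 54 ∣ n, write n = 54q. Since 54 = 9·6, n = 6·(9q), so 6 ∣ n; and since 54 = 6·9, n = 9·(6q), so 9 ∣ n.

[⇐] This fails: take n = 18. Both 6 ∣ 18 and 9 ∣ 18, yet 18 is not a multiple of 54 (since 18 = 0·54 + 18), so 54 ∤ 18.

Only the forward direction holds.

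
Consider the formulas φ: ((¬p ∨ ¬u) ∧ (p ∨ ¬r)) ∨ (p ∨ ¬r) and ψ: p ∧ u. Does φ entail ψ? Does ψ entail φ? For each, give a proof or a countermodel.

(⟸) Assume the antecedent. If r is true, the antecedent forces (r = T, p = T, u = T), and the consequent holds there. If r is false, the consequent reduces to true regardless of the other variables. Either way the consequent holds.

(⟹) This fails. Under r = F, p = F, u = F, the left side is true but the right side is false.

Not equivalent: only (⇐) holds.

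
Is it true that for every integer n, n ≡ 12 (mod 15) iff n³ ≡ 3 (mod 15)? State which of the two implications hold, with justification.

Both implications hold.

(→) Suppose n ≡ 12 (mod 15). Write n = 15j + 12. Then (15j + 12)³ = 3375j³ + 8100j² + 6480j + 1728 = 15(225j³ + 540j² + 432j + 115) + 3, so n³ ≡ 3 (mod 15).

(←) Conversely, suppose n³ ≡ 3 (mod 15). The only residue r in {0, …, 14} with r³ ≡ 3 (mod 15) is r = 12, so n ≡ 12 (mod 15).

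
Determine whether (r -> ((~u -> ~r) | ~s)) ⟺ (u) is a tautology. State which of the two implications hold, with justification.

(⇒) fails; (⇐) holds.

(←) Assume the antecedent. If r is true, the antecedent forces (r = T, s = F, u = T) or (r = T, s = T, u = T), and r -> ((~u -> ~r) | ~s) holds there. If r is false, r -> ((~u -> ~r) | ~s) reduces to true regardless of the other variables. Either way r -> ((~u -> ~r) | ~s) holds.

(→) This fails. Under r = F, s = F, u = F, the left side is true but the right side is false.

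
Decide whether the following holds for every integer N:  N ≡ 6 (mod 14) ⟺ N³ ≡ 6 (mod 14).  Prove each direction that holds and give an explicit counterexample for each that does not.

Not equivalent: only (⇒) holds.

[⇒] Suppose N ≡ 6 (mod 14). Write N = 14j + 6. Then (14j + 6)³ = 2744j³ + 3528j² + 1512j + 216 = 14(196j³ + 252j² + 108j + 15) + 6, so N³ ≡ 6 (mod 14).

[⇐] This fails: take N = 10. Then 10³ = 1000 ≡ 6 (mod 14), yet 10 ≡ 10 (mod 14), not 6.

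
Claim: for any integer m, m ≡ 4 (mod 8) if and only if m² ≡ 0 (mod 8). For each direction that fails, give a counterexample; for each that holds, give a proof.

(⇒) Suppose m ≡ 4 (mod 8). Write m = 8j + 4. Then (8j + 4)² = 64j² + 64j + 16 = 8(8j² + 8j + 2) + 0, so m² ≡ 0 (mod 8).

(⇐) This fails: take m = 0. Then 0² = 0 ≡ 0 (mod 8), yet 0 ≡ 0 (mod 8), not 4.

The forward direction holds; the converse fails.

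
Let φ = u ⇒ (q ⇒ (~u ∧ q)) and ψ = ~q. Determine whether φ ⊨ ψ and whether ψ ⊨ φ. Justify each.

(⇒) This fails. Under u = F, q = T, the left side is true but the right side is false.

(⇐) Assume the antecedent. If u is true, the antecedent forces (u = T, q = F), and u ⇒ (q ⇒ (~u ∧ q)) holds there. If u is false, u ⇒ (q ⇒ (~u ∧ q)) reduces to true regardless of the other variables. Either way u ⇒ (q ⇒ (~u ∧ q)) holds.

Only the converse holds.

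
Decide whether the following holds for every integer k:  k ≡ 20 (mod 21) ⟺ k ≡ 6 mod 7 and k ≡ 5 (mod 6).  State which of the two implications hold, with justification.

(⇒) fails; (⇐) holds.

Forward direction. This fails: k = 20 gives 20 ≡ 20 (mod 21) but 20 ≡ 2 (mod 6), so the conjunction on the right does not hold.

Converse. If k ≡ 6 (mod 7) and k ≡ 5 (mod 6), then by the Chinese remainder theorem k ≡ 41 (mod 42). Since 41 ≡ 20 (mod 21) and 21 ∣ 42, we get k ≡ 20 (mod 21).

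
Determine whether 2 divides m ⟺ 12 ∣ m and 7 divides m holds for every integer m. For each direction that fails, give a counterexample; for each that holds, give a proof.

(→) This fails: take m = 2. Certainly 2 ∣ 2, but 12 ∤ 2.

(←) Suppose 12 ∣ m and 7 ∣ m. Any common multiple of 12 and 7 is a multiple of their lcm; here gcd(12, 7) = 1, so lcm(12, 7) = 12·7 = 84, so 84 ∣ m. Since 2 ∣ 84, it follows that 2 ∣ m.

Only the reverse direction holds.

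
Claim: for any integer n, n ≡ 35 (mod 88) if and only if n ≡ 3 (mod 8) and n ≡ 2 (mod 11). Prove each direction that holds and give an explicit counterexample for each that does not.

[⇒] Suppose n ≡ 35 (mod 88); write n = 88j + 35. Since 8 ∣ 88, reducing mod 8 gives n ≡ 35 ≡ 3 (mod 8); since 11 ∣ 88, reducing mod 11 gives n ≡ 35 ≡ 2 (mod 11).

[⇐] Conversely, if n ≡ 3 (mod 8) and n ≡ 2 (mod 11), then by the Chinese remainder theorem n ≡ 35 (mod 88). This is exactly n ≡ 35 (mod 88).

The biconditional holds.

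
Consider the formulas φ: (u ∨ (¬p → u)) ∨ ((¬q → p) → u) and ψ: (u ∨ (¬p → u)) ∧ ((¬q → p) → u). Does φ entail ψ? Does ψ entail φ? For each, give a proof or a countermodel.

(→) This fails. Under u = F, q = F, p = F, the left side is true but the right side is false.

(←) Assume the antecedent. If u is true, the consequent reduces to true regardless of the other variables. If u is false, the antecedent cannot hold. Either way the consequent holds.

Only the reverse direction holds.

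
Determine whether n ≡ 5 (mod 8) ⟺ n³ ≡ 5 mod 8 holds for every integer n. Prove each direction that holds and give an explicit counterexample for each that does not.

[⇒] Suppose n ≡ 5 (mod 8). Write n = 8j + 5. Then (8j + 5)³ = 512j³ + 960j² + 600j + 125 = 8(64j³ + 120j² + 75j + 15) + 5, so n³ ≡ 5 (mod 8).

[⇐] Conversely, suppose n³ ≡ 5 (mod 8). The only residue r in {0, …, 7} with r³ ≡ 5 (mod 8) is r = 5, so n ≡ 5 (mod 8).

Both implications hold.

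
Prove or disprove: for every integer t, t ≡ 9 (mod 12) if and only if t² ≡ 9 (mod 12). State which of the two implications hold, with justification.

(⇒) Suppose t ≡ 9 (mod 12). Write t = 12j + 9. Then (12j + 9)² = 144j² + 216j + 81 = 12(12j² + 18j + 6) + 9, so t² ≡ 9 (mod 12).

(⇐) This fails: take t = 3. Then 3² = 9 ≡ 9 (mod 12), yet 3 ≡ 3 (mod 12), not 9.

Only the forward implication holds.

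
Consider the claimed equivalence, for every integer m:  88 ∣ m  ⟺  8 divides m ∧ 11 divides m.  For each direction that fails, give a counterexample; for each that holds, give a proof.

[⇒] If 88 ∣ m, write m = 88q. Since 88 = 11·8, m = 8·(11q), so 8 ∣ m; and since 88 = 8·11, m = 11·(8q), so 11 ∣ m.

[⇐] Suppose 8 ∣ m and 11 ∣ m. Any common multiple of 8 and 11 is a multiple of their lcm; here gcd(8, 11) = 1, so lcm(8, 11) = 8·11 = 88, so 88 ∣ m.

Both implications hold.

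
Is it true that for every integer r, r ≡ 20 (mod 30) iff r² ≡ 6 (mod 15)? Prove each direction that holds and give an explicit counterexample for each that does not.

[⇒] This fails: take r = 20. Then 20 ≡ 20 (mod 30), but 20² = 400 ≡ 10 (mod 15), not 6.

[⇐] This fails: take r = 6. Then 6² = 36 ≡ 6 (mod 15), yet 6 ≡ 6 (mod 30), not 20.

Neither direction holds.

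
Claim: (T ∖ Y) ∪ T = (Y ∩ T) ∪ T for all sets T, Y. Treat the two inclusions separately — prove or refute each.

(⊆) Let x ∈ (T ∖ Y) ∪ T. Then either x ∈ T and x ∉ Y; or x ∈ T ∩ Y. In each case x ∈ (Y ∩ T) ∪ T, so (T ∖ Y) ∪ T ⊆ (Y ∩ T) ∪ T.

(⊇) Let x ∈ (Y ∩ T) ∪ T. Then either x ∈ T and x ∉ Y; or x ∈ T ∩ Y. In each case x ∈ (T ∖ Y) ∪ T, so (Y ∩ T) ∪ T ⊆ (T ∖ Y) ∪ T.

The two sets are equal.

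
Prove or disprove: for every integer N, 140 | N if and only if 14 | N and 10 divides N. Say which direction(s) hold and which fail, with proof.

(⟸) This fails: take N = 70. Both 14 ∣ 70 and 10 ∣ 70, yet 70 is not a multiple of 140 (since 70 = 0·140 + 70), so 140 ∤ 70.

(⟹) If 140 ∣ N, write N = 140q. Since 140 = 10·14, N = 14·(10q), so 14 ∣ N; and since 140 = 14·10, N = 10·(14q), so 10 ∣ N.

Only the forward implication holds.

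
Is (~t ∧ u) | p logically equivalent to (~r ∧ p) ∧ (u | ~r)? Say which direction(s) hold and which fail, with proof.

(→) This fails. Under u = T, r = F, t = F, p = F, the left side is true but the right side is false.

(←) Assume the antecedent. If u is true, the antecedent forces (u = T, r = F, t = F, p = T) or (u = T, r = F, t = T, p = T), and (~t ∧ u) | p holds there. If u is false, the antecedent forces (u = F, r = F, t = F, p = T) or (u = F, r = F, t = T, p = T), and (~t ∧ u) | p holds there. Either way (~t ∧ u) | p holds.

Only the reverse direction holds.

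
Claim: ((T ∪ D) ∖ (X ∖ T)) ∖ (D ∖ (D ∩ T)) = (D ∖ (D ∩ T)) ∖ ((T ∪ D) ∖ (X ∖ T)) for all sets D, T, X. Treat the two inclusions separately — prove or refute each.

Neither inclusion holds.

(⟹) This inclusion fails. Take D = ∅, T = {1}, X = ∅; then 1 ∈ ((T ∪ D) ∖ (X ∖ T)) ∖ (D ∖ (D ∩ T)) but 1 ∉ (D ∖ (D ∩ T)) ∖ ((T ∪ D) ∖ (X ∖ T)).

(⟸) This inclusion fails. Take D = {1}, T = ∅, X = {1}; then 1 ∈ (D ∖ (D ∩ T)) ∖ ((T ∪ D) ∖ (X ∖ T)) but 1 ∉ ((T ∪ D) ∖ (X ∖ T)) ∖ (D ∖ (D ∩ T)).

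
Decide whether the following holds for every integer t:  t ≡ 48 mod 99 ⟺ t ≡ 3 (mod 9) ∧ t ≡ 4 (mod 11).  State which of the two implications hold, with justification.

(⇐) If t ≡ 3 (mod 9) and t ≡ 4 (mod 11), then by the Chinese remainder theorem t ≡ 48 (mod 99). This is exactly t ≡ 48 (mod 99).

(⇒) Suppose t ≡ 48 (mod 99); write t = 99j + 48. Since 9 ∣ 99, reducing mod 9 gives t ≡ 48 ≡ 3 (mod 9); since 11 ∣ 99, reducing mod 11 gives t ≡ 48 ≡ 4 (mod 11).

Equivalent; both directions hold.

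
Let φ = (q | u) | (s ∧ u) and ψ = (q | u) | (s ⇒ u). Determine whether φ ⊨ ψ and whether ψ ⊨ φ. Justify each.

(⇐) This fails. Under s = F, u = F, q = F, the left side is false but the right side is true.

(⇒) Assume the antecedent. If u is true, (q | u) | (s ⇒ u) reduces to true regardless of the other variables. If u is false, the antecedent forces (s = F, u = F, q = T) or (s = T, u = F, q = T), and (q | u) | (s ⇒ u) holds there. Either way (q | u) | (s ⇒ u) holds.

The forward direction holds; the converse fails.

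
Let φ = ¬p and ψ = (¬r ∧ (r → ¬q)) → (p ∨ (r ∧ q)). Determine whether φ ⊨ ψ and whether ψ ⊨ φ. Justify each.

Both directions fail.

(⟹) This fails. Under p = F, q = F, r = F, the left side is true but the right side is false.

(⟸) This fails. Under p = T, q = F, r = F, the left side is false but the right side is true.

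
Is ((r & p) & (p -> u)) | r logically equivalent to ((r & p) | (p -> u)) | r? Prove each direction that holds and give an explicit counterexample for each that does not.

Not equivalent: only (⇒) holds.

(→) Assume the antecedent. If r is true, ((r & p) | (p -> u)) | r reduces to true regardless of the other variables. If r is false, the antecedent cannot hold. Either way ((r & p) | (p -> u)) | r holds.

(←) This fails. Under r = F, u = F, p = F, the left side is false but the right side is true.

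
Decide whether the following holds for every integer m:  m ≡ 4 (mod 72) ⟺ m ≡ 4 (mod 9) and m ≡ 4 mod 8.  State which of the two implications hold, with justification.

(←) If m ≡ 4 (mod 9) and m ≡ 4 (mod 8), then by the Chinese remainder theorem m ≡ 4 (mod 72). This is exactly m ≡ 4 (mod 72).

(→) Suppose m ≡ 4 (mod 72); write m = 72j + 4. Since 9 ∣ 72, reducing mod 9 gives m ≡ 4 (mod 9); since 8 ∣ 72, reducing mod 8 gives m ≡ 4 (mod 8).

The biconditional holds.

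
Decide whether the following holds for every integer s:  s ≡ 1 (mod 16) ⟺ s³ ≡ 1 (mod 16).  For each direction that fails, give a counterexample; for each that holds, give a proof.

Both directions hold.

(→) Suppose s ≡ 1 (mod 16). Write s = 16j + 1. Then (16j + 1)³ = 4096j³ + 768j² + 48j + 1 = 16(256j³ + 48j² + 3j) + 1, so s³ ≡ 1 (mod 16).

(←) Conversely, suppose s³ ≡ 1 (mod 16). The only residue r in {0, …, 15} with r³ ≡ 1 (mod 16) is r = 1, so s ≡ 1 (mod 16).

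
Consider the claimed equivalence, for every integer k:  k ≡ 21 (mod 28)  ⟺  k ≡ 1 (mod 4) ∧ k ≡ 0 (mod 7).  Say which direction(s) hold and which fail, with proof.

The biconditional holds.

(⟸) If k ≡ 1 (mod 4) and k ≡ 0 (mod 7), then by the Chinese remainder theorem k ≡ 21 (mod 28). This is exactly k ≡ 21 (mod 28).

(⟹) Suppose k ≡ 21 (mod 28); write k = 28j + 21. Since 4 ∣ 28, reducing mod 4 gives k ≡ 21 ≡ 1 (mod 4); since 7 ∣ 28, reducing mod 7 gives k ≡ 21 ≡ 0 (mod 7).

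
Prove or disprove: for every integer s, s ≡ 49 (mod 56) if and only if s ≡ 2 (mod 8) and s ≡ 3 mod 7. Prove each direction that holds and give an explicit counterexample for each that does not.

(→) This fails: s = 49 gives 49 ≡ 49 (mod 56) but 49 ≡ 1 (mod 8), so the conjunction on the right does not hold.

(←) This fails: s = 10 satisfies both congruences on the right (10 ≡ 2 mod 8 and 10 ≡ 3 mod 7) yet 10 ≡ 10 (mod 56), not 49.

(⇒) fails and (⇐) fails.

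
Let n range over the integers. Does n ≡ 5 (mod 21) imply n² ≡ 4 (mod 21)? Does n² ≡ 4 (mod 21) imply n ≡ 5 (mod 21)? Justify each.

(⟹) Suppose n ≡ 5 (mod 21). Write n = 21j + 5. Then (21j + 5)² = 441j² + 210j + 25 = 21(21j² + 10j + 1) + 4, so n² ≡ 4 (mod 21).

(⟸) This fails: take n = 2. Then 2² = 4 ≡ 4 (mod 21), yet 2 ≡ 2 (mod 21), not 5.

Not equivalent: only (⇒) holds.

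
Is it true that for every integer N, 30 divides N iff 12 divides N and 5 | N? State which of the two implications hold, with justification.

(⇒) This fails: take N = 30. Certainly 30 ∣ 30, but 12 ∤ 30.

(⇐) Suppose 12 ∣ N and 5 ∣ N. Any common multiple of 12 and 5 is a multiple of their lcm; here gcd(12, 5) = 1, so lcm(12, 5) = 12·5 = 60, so 60 ∣ N. Since 30 ∣ 60, it follows that 30 ∣ N.

Not equivalent: only (⇐) holds.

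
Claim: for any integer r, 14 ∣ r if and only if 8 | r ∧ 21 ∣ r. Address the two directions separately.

Converse. Suppose 8 ∣ r and 21 ∣ r. Any common multiple of 8 and 21 is a multiple of their lcm; here gcd(8, 21) = 1, so lcm(8, 21) = 8·21 = 168, so 168 ∣ r. Since 14 ∣ 168, it follows that 14 ∣ r.

Forward direction. This fails: take r = 14. Certainly 14 ∣ 14, but 8 ∤ 14.

Not equivalent: only (⇐) holds.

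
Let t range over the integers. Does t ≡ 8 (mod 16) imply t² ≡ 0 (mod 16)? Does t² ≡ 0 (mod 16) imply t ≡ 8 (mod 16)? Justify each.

(⇒) holds; (⇐) fails.

(⇐) This fails: take t = 0. Then 0² = 0 ≡ 0 (mod 16), yet 0 ≡ 0 (mod 16), not 8.

(⇒) Suppose t ≡ 8 (mod 16). Write t = 16j + 8. Then (16j + 8)² = 256j² + 256j + 64 = 16(16j² + 16j + 4) + 0, so t² ≡ 0 (mod 16).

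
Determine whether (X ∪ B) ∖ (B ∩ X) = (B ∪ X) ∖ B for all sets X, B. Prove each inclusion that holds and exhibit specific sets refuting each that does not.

(⊇) Let x ∈ (B ∪ X) ∖ B. Then x ∈ X and x ∉ B, from which x ∈ (X ∪ B) ∖ (B ∩ X).

(⊆) This inclusion fails. Take X = ∅, B = {1}; then 1 ∈ (X ∪ B) ∖ (B ∩ X) but 1 ∉ (B ∪ X) ∖ B.

The sets are not equal: only the reverse inclusion holds.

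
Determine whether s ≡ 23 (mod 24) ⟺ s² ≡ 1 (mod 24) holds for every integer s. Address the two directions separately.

[⇒] Suppose s ≡ 23 (mod 24). Write s = 24j + 23. Then (24j + 23)² = 576j² + 1104j + 529 = 24(24j² + 46j + 22) + 1, so s² ≡ 1 (mod 24).

[⇐] This fails: take s = 1. Then 1² = 1 ≡ 1 (mod 24), yet 1 ≡ 1 (mod 24), not 23.

(⇒) holds; (⇐) fails.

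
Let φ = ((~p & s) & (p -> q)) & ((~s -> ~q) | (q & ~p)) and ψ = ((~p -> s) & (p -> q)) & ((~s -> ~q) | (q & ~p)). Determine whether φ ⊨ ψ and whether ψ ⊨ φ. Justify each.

(⇐) This fails. Under p = T, s = T, q = T, the left side is false but the right side is true.

(⇒) Assume the antecedent. If p is true, the antecedent cannot hold. If p is false, the antecedent forces (p = F, s = T, q = F) or (p = F, s = T, q = T), and the consequent holds there. Either way the consequent holds.

(⇒) holds; (⇐) fails.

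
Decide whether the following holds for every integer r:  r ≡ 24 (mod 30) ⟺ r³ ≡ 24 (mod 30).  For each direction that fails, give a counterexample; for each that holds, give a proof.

Both implications hold.

(⟹) Suppose r ≡ 24 (mod 30). Write r = 30j + 24. Then (30j + 24)³ = 27000j³ + 64800j² + 51840j + 13824 = 30(900j³ + 2160j² + 1728j + 460) + 24, so r³ ≡ 24 (mod 30).

(⟸) Conversely, suppose r³ ≡ 24 (mod 30). The only residue r in {0, …, 29} with r³ ≡ 24 (mod 30) is r = 24, so r ≡ 24 (mod 30).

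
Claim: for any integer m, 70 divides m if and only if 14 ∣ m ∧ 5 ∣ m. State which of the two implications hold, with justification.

(⇒) If 70 ∣ m, write m = 70q. Since 70 = 5·14, m = 14·(5q), so 14 ∣ m; and since 70 = 14·5, m = 5·(14q), so 5 ∣ m.

(⇐) Suppose 14 ∣ m and 5 ∣ m. Any common multiple of 14 and 5 is a multiple of their lcm; here gcd(14, 5) = 1, so lcm(14, 5) = 14·5 = 70, so 70 ∣ m.

Equivalent; both directions hold.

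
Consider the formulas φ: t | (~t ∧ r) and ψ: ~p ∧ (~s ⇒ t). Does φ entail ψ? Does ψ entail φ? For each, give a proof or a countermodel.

[⇒] This fails. Under t = F, s = F, r = T, p = F, the left side is true but the right side is false.

[⇐] This fails. Under t = F, s = T, r = F, p = F, the left side is false but the right side is true.

Neither direction holds.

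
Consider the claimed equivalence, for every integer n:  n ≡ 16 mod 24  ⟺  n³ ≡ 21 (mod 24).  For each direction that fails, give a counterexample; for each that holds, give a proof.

(⇒) fails and (⇐) fails.

(⇒) This fails: take n = 16. Then 16 ≡ 16 (mod 24), but 16³ = 4096 ≡ 16 (mod 24), not 21.

(⇐) This fails: take n = 21. Then 21³ = 9261 ≡ 21 (mod 24), yet 21 ≡ 21 (mod 24), not 16.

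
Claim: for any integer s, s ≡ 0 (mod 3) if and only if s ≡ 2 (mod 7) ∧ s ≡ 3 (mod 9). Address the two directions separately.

[⇒] This fails: s = 0 gives 0 ≡ 0 (mod 3) but 0 ≡ 0 (mod 7), so the conjunction on the right does not hold.

[⇐] Conversely, if s ≡ 2 (mod 7) and s ≡ 3 (mod 9), then by the Chinese remainder theorem s ≡ 30 (mod 63). Since 30 ≡ 0 (mod 3) and 3 ∣ 63, we get s ≡ 0 (mod 3).

The forward direction fails; the converse holds.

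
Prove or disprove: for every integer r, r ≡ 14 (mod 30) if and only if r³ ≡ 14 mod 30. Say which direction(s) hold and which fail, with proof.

Both implications hold.

(⇒) Suppose r ≡ 14 (mod 30). Write r = 30j + 14. Then (30j + 14)³ = 27000j³ + 37800j² + 17640j + 2744 = 30(900j³ + 1260j² + 588j + 91) + 14, so r³ ≡ 14 (mod 30).

(⇐) Conversely, suppose r³ ≡ 14 (mod 30). The only residue r in {0, …, 29} with r³ ≡ 14 (mod 30) is r = 14, so r ≡ 14 (mod 30).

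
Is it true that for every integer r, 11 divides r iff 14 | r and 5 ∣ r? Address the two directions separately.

Forward direction. This fails: take r = 11. Certainly 11 ∣ 11, but 14 ∤ 11.

Converse. This fails: take r = 70. Both 14 ∣ 70 and 5 ∣ 70, yet 70 is not a multiple of 11 (since 70 = 6·11 + 4), so 11 ∤ 70.

Both directions fail.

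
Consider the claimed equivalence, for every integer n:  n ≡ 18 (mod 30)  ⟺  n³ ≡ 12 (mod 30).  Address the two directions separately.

(⟹) Suppose n ≡ 18 (mod 30). Write n = 30j + 18. Then (30j + 18)³ = 27000j³ + 48600j² + 29160j + 5832 = 30(900j³ + 1620j² + 972j + 194) + 12, so n³ ≡ 12 (mod 30).

(⟸) Conversely, suppose n³ ≡ 12 (mod 30). The only residue r in {0, …, 29} with r³ ≡ 12 (mod 30) is r = 18, so n ≡ 18 (mod 30).

Both directions hold; the statement is true.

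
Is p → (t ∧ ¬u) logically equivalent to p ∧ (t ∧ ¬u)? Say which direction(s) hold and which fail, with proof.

(⇒) fails; (⇐) holds.

[⇒] This fails. Under u = F, t = F, p = F, the left side is true but the right side is false.

[⇐] Assume the antecedent. If u is true, the antecedent cannot hold. If u is false, the antecedent forces (u = F, t = T, p = T), and p → (t ∧ ¬u) holds there. Either way p → (t ∧ ¬u) holds.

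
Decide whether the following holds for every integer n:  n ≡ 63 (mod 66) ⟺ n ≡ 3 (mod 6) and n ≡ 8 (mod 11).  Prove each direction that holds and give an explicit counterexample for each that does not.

The biconditional holds.

[⇒] Suppose n ≡ 63 (mod 66); write n = 66j + 63. Since 6 ∣ 66, reducing mod 6 gives n ≡ 63 ≡ 3 (mod 6); since 11 ∣ 66, reducing mod 11 gives n ≡ 63 ≡ 8 (mod 11).

[⇐] Conversely, if n ≡ 3 (mod 6) and n ≡ 8 (mod 11), then by the Chinese remainder theorem n ≡ 63 (mod 66). This is exactly n ≡ 63 (mod 66).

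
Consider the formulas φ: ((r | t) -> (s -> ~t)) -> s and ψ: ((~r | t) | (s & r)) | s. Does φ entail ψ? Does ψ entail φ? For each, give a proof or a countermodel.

[⇒] Assume the antecedent. If t is true, ((~r | t) | (s & r)) | s reduces to true regardless of the other variables. If t is false, the antecedent forces (t = F, r = F, s = T) or (t = F, r = T, s = T), and ((~r | t) | (s & r)) | s holds there. Either way ((~r | t) | (s & r)) | s holds.

[⇐] This fails. Under t = F, r = F, s = F, the left side is false but the right side is true.

Only the forward direction holds.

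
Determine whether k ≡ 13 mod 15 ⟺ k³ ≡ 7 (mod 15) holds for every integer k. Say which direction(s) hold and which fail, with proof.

Equivalent; both directions hold.

[⇐] Suppose k³ ≡ 7 (mod 15). The only residue r in {0, …, 14} with r³ ≡ 7 (mod 15) is r = 13, so k ≡ 13 (mod 15).

[⇒] Suppose k ≡ 13 mod 15. Write k = 15j + 13. Then (15j + 13)³ = 3375j³ + 8775j² + 7605j + 2197 = 15(225j³ + 585j² + 507j + 146) + 7, so k³ ≡ 7 (mod 15).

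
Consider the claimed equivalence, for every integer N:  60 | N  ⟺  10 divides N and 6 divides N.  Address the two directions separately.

The forward direction holds; the converse fails.

(→) If 60 ∣ N, write N = 60q. Since 60 = 6·10, N = 10·(6q), so 10 ∣ N; and since 60 = 10·6, N = 6·(10q), so 6 ∣ N.

(←) This fails: take N = 30. Both 10 ∣ 30 and 6 ∣ 30, yet 30 is not a multiple of 60 (since 30 = 0·60 + 30), so 60 ∤ 30.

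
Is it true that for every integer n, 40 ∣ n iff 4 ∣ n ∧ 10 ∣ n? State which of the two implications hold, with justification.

Not equivalent: only (⇒) holds.

Forward direction. If 40 ∣ n, write n = 40q. Since 40 = 10·4, n = 4·(10q), so 4 ∣ n; and since 40 = 4·10, n = 10·(4q), so 10 ∣ n.

Converse. This fails: take n = 20. Both 4 ∣ 20 and 10 ∣ 20, yet 20 is not a multiple of 40 (since 20 = 0·40 + 20), so 40 ∤ 20.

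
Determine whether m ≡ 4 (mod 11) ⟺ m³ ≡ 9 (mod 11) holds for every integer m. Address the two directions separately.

[⇒] Suppose m ≡ 4 (mod 11). Write m = 11j + 4. Then (11j + 4)³ = 1331j³ + 1452j² + 528j + 64 = 11(121j³ + 132j² + 48j + 5) + 9, so m³ ≡ 9 (mod 11).

[⇐] Conversely, suppose m³ ≡ 9 (mod 11). The only residue r in {0, …, 10} with r³ ≡ 9 (mod 11) is r = 4, so m ≡ 4 (mod 11).

Both directions hold.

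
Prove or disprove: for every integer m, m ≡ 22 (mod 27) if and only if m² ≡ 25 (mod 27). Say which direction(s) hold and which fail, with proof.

[⇒] Suppose m ≡ 22 (mod 27). Write m = 27j + 22. Then (27j + 22)² = 729j² + 1188j + 484 = 27(27j² + 44j + 17) + 25, so m² ≡ 25 (mod 27).

[⇐] This fails: take m = 5. Then 5² = 25 ≡ 25 (mod 27), yet 5 ≡ 5 (mod 27), not 22.

Only the forward implication holds.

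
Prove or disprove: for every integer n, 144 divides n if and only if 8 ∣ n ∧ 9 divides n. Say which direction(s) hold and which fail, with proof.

Not equivalent: only (⇒) holds.

Forward direction. If 144 ∣ n, write n = 144q. Since 144 = 18·8, n = 8·(18q), so 8 ∣ n; and since 144 = 16·9, n = 9·(16q), so 9 ∣ n.

Converse. This fails: take n = 72. Both 8 ∣ 72 and 9 ∣ 72, yet 72 is not a multiple of 144 (since 72 = 0·144 + 72), so 144 ∤ 72.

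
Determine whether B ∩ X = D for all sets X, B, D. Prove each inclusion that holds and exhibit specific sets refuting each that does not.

Neither inclusion holds.

Forward inclusion. This inclusion fails. Take X = {1}, B = {1}, D = ∅; then 1 ∈ B ∩ X but 1 ∉ D.

Reverse inclusion. This inclusion fails. Take X = ∅, B = ∅, D = {1}; then 1 ∈ D but 1 ∉ B ∩ X.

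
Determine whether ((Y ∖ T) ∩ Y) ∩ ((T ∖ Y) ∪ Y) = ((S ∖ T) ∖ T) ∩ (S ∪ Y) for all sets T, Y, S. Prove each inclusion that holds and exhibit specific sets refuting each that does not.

(⊆) This inclusion fails. Take T = ∅, Y = {1}, S = ∅; then 1 ∈ ((Y ∖ T) ∩ Y) ∩ ((T ∖ Y) ∪ Y) but 1 ∉ ((S ∖ T) ∖ T) ∩ (S ∪ Y).

(⊇) This inclusion fails. Take T = ∅, Y = ∅, S = {1}; then 1 ∈ ((S ∖ T) ∖ T) ∩ (S ∪ Y) but 1 ∉ ((Y ∖ T) ∩ Y) ∩ ((T ∖ Y) ∪ Y).

Both inclusions fail.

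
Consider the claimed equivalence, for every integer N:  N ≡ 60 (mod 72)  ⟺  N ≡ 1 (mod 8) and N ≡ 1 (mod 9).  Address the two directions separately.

Both directions fail.

Forward direction. This fails: N = 60 gives 60 ≡ 60 (mod 72) but 60 ≡ 4 (mod 8), so the conjunction on the right does not hold.

Converse. This fails: N = 1 satisfies both congruences on the right (1 ≡ 1 mod 8 and 1 ≡ 1 mod 9) yet 1 ≡ 1 (mod 72), not 60.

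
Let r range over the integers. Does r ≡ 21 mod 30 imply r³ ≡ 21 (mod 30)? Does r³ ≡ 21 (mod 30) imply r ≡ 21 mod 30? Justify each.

(→) Suppose r ≡ 21 mod 30. Write r = 30j + 21. Then (30j + 21)³ = 27000j³ + 56700j² + 39690j + 9261 = 30(900j³ + 1890j² + 1323j + 308) + 21, so r³ ≡ 21 (mod 30).

(←) Conversely, suppose r³ ≡ 21 (mod 30). The only residue r in {0, …, 29} with r³ ≡ 21 (mod 30) is r = 21, so r ≡ 21 (mod 30).

Both directions hold; the statement is true.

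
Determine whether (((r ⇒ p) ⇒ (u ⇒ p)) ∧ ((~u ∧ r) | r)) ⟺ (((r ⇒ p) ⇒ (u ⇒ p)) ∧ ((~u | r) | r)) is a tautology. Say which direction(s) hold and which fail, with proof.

(⇒) Assume the antecedent. If u is true, the antecedent forces (u = T, p = F, r = T) or (u = T, p = T, r = T), and the consequent holds there. If u is false, the consequent reduces to true regardless of the other variables. Either way the consequent holds.

(⇐) This fails. Under u = F, p = F, r = F, the left side is false but the right side is true.

(⇒) holds; (⇐) fails.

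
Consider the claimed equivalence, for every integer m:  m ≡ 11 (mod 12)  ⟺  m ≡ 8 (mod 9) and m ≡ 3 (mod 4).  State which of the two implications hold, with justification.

Not equivalent: only (⇐) holds.

Forward direction. This fails: m = 11 gives 11 ≡ 11 (mod 12) but 11 ≡ 2 (mod 9), so the conjunction on the right does not hold.

Converse. If m ≡ 8 (mod 9) and m ≡ 3 (mod 4), then by the Chinese remainder theorem m ≡ 35 (mod 36). Since 35 ≡ 11 (mod 12) and 12 ∣ 36, we get m ≡ 11 (mod 12).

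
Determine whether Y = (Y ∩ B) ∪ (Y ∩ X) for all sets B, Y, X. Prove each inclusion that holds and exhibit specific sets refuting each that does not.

(⊆) This inclusion fails. Take B = ∅, Y = {1}, X = ∅; then 1 ∈ Y but 1 ∉ (Y ∩ B) ∪ (Y ∩ X).

(⊇) Let x ∈ (Y ∩ B) ∪ (Y ∩ X). Then either x ∈ B ∩ Y and x ∉ X; or x ∈ Y ∩ X and x ∉ B; or x ∈ B ∩ Y ∩ X. In each case x ∈ Y, so (Y ∩ B) ∪ (Y ∩ X) ⊆ Y.

Only the reverse inclusion holds.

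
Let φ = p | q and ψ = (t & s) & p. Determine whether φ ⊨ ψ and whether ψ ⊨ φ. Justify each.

(⟹) This fails. Under p = T, q = F, t = F, s = F, the left side is true but the right side is false.

(⟸) Assume the antecedent. If p is true, p | q reduces to true regardless of the other variables. If p is false, the antecedent cannot hold. Either way p | q holds.

The forward direction fails; the converse holds.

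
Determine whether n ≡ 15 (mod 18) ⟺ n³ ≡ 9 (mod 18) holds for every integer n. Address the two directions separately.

(⟹) Suppose n ≡ 15 (mod 18). Write n = 18j + 15. Then (18j + 15)³ = 5832j³ + 14580j² + 12150j + 3375 = 18(324j³ + 810j² + 675j + 187) + 9, so n³ ≡ 9 (mod 18).

(⟸) This fails: take n = 3. Then 3³ = 27 ≡ 9 (mod 18), yet 3 ≡ 3 (mod 18), not 15.

The forward direction holds; the converse fails.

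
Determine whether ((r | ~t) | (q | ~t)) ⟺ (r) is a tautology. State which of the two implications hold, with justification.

(→) This fails. Under t = F, r = F, q = F, the left side is true but the right side is false.

(←) Assume the antecedent. If t is true, the antecedent forces (t = T, r = T, q = F) or (t = T, r = T, q = T), and (r | ~t) | (q | ~t) holds there. If t is false, (r | ~t) | (q | ~t) reduces to true regardless of the other variables. Either way (r | ~t) | (q | ~t) holds.

The forward direction fails; the converse holds.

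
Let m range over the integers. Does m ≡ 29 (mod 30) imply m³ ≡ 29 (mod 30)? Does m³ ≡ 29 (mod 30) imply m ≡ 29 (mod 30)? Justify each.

Both directions hold; the statement is true.

[⇒] Suppose m ≡ 29 (mod 30). Write m = 30j + 29. Then (30j + 29)³ = 27000j³ + 78300j² + 75690j + 24389 = 30(900j³ + 2610j² + 2523j + 812) + 29, so m³ ≡ 29 (mod 30).

[⇐] Conversely, suppose m³ ≡ 29 (mod 30). The only residue r in {0, …, 29} with r³ ≡ 29 (mod 30) is r = 29, so m ≡ 29 (mod 30).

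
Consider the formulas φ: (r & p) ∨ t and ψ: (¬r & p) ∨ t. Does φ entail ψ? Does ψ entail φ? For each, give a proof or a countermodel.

(⇒) fails and (⇐) fails.

(⟹) This fails. Under r = T, t = F, p = T, the left side is true but the right side is false.

(⟸) This fails. Under r = F, t = F, p = T, the left side is false but the right side is true.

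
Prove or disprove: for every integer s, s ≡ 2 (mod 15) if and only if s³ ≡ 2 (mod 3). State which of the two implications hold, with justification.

(⇐) This fails: take s = 5. Then 5³ = 125 ≡ 2 (mod 3), yet 5 ≡ 5 (mod 15), not 2.

(⇒) Suppose s ≡ 2 (mod 15). Then s³ ≡ 2³ = 8 (mod 15), and since 3 ∣ 15, also s³ ≡ 2 (mod 3).

Only the forward implication holds.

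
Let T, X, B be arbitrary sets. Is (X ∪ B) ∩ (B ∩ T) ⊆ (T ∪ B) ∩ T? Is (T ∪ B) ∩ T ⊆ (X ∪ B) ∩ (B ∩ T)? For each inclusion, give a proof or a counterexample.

Forward inclusion. Let x ∈ (X ∪ B) ∩ (B ∩ T). Then either x ∈ T ∩ B and x ∉ X; or x ∈ T ∩ X ∩ B. In each case x ∈ (T ∪ B) ∩ T, so (X ∪ B) ∩ (B ∩ T) ⊆ (T ∪ B) ∩ T.

Reverse inclusion. This inclusion fails. Take T = {1}, X = ∅, B = ∅; then 1 ∈ (T ∪ B) ∩ T but 1 ∉ (X ∪ B) ∩ (B ∩ T).

The sets are not equal: only the forward inclusion holds.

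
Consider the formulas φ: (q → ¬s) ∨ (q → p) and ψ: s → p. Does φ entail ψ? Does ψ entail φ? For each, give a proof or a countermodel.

(⇒) fails; (⇐) holds.

(⟸) Assume the antecedent. If p is true, (q → ¬s) ∨ (q → p) reduces to true regardless of the other variables. If p is false, the antecedent forces (p = F, q = F, s = F) or (p = F, q = T, s = F), and (q → ¬s) ∨ (q → p) holds there. Either way (q → ¬s) ∨ (q → p) holds.

(⟹) This fails. Under p = F, q = F, s = T, the left side is true but the right side is false.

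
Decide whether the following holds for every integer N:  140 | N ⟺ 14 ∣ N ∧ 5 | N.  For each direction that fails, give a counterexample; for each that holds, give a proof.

Only the forward implication holds.

[⇒] If 140 ∣ N, write N = 140q. Since 140 = 10·14, N = 14·(10q), so 14 ∣ N; and since 140 = 28·5, N = 5·(28q), so 5 ∣ N.

[⇐] This fails: take N = 70. Both 14 ∣ 70 and 5 ∣ 70, yet 70 is not a multiple of 140 (since 70 = 0·140 + 70), so 140 ∤ 70.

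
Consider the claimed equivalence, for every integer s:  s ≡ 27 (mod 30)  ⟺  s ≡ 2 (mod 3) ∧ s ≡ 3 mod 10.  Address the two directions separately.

(⇒) fails and (⇐) fails.

(⇒) This fails: s = 27 gives 27 ≡ 27 (mod 30) but 27 ≡ 0 (mod 3), so the conjunction on the right does not hold.

(⇐) This fails: s = 23 satisfies both congruences on the right (23 ≡ 2 mod 3 and 23 ≡ 3 mod 10) yet 23 ≡ 23 (mod 30), not 27.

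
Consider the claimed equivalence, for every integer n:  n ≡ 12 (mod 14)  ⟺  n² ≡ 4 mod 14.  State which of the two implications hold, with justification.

[⇒] Suppose n ≡ 12 (mod 14). Write n = 14j + 12. Then (14j + 12)² = 196j² + 336j + 144 = 14(14j² + 24j + 10) + 4, so n² ≡ 4 (mod 14).

[⇐] This fails: take n = 2. Then 2² = 4 ≡ 4 (mod 14), yet 2 ≡ 2 (mod 14), not 12.

Not equivalent: only (⇒) holds.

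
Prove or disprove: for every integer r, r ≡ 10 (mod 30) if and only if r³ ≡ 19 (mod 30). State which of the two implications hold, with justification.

(⟹) This fails: take r = 10. Then 10 ≡ 10 (mod 30), but 10³ = 1000 ≡ 10 (mod 30), not 19.

(⟸) This fails: take r = 19. Then 19³ = 6859 ≡ 19 (mod 30), yet 19 ≡ 19 (mod 30), not 10.

(⇒) fails and (⇐) fails.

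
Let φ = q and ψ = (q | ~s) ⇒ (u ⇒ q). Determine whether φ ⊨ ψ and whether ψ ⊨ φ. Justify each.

(⟹) Assume the antecedent. If q is true, (q | ~s) ⇒ (u ⇒ q) reduces to true regardless of the other variables. If q is false, the antecedent cannot hold. Either way (q | ~s) ⇒ (u ⇒ q) holds.

(⟸) This fails. Under q = F, u = F, s = F, the left side is false but the right side is true.

Not equivalent: only (⇒) holds.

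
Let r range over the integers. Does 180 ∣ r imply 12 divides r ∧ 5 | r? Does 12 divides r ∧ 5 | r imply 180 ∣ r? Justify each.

Only the forward implication holds.

(⇒) If 180 ∣ r, write r = 180q. Since 180 = 15·12, r = 12·(15q), so 12 ∣ r; and since 180 = 36·5, r = 5·(36q), so 5 ∣ r.

(⇐) This fails: take r = 60. Both 12 ∣ 60 and 5 ∣ 60, yet 60 is not a multiple of 180 (since 60 = 0·180 + 60), so 180 ∤ 60.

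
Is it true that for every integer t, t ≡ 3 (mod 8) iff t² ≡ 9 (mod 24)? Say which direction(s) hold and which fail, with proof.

Both directions fail.

(→) This fails: take t = 11. Then 11 ≡ 3 (mod 8), but 11² = 121 ≡ 1 (mod 24), not 9.

(←) This fails: take t = 9. Then 9² = 81 ≡ 9 (mod 24), yet 9 ≡ 1 (mod 8), not 3.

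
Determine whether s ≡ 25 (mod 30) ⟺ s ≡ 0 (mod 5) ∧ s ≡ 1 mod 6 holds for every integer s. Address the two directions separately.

(⇐) If s ≡ 0 (mod 5) and s ≡ 1 (mod 6), then by the Chinese remainder theorem s ≡ 25 (mod 30). This is exactly s ≡ 25 (mod 30).

(⇒) Suppose s ≡ 25 (mod 30); write s = 30j + 25. Since 5 ∣ 30, reducing mod 5 gives s ≡ 25 ≡ 0 (mod 5); since 6 ∣ 30, reducing mod 6 gives s ≡ 25 ≡ 1 (mod 6).

Both directions hold.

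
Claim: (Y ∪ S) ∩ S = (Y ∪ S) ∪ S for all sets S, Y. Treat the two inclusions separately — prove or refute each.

Reverse inclusion. This inclusion fails. Take S = ∅, Y = {1}; then 1 ∈ (Y ∪ S) ∪ S but 1 ∉ (Y ∪ S) ∩ S.

Forward inclusion. Let x ∈ (Y ∪ S) ∩ S. Then either x ∈ S and x ∉ Y; or x ∈ S ∩ Y. In each case x ∈ (Y ∪ S) ∪ S, so (Y ∪ S) ∩ S ⊆ (Y ∪ S) ∪ S.

(⊆) holds; (⊇) fails.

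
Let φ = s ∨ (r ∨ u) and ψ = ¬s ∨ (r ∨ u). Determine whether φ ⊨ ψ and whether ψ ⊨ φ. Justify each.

Both directions fail.

Forward direction. This fails. Under s = T, u = F, r = F, the left side is true but the right side is false.

Converse. This fails. Under s = F, u = F, r = F, the left side is false but the right side is true.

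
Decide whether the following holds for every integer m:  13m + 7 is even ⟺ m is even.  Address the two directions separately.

Forward direction. This fails: m = 5 gives 13m + 7 = 72, which is even, but 5 is odd, not even.

Converse. This also fails: m = 4 is even, but 13m + 7 = 59 is odd, not even.

(⇒) fails and (⇐) fails.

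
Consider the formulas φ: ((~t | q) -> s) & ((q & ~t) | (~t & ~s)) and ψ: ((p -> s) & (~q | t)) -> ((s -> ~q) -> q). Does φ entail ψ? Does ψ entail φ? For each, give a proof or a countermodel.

Only the forward direction holds.

(⟸) This fails. Under p = T, q = F, t = F, s = F, the left side is false but the right side is true.

(⟹) Assume the antecedent. If p is true, the antecedent forces (p = T, q = T, t = F, s = T), and the consequent holds there. If p is false, the antecedent forces (p = F, q = T, t = F, s = T), and the consequent holds there. Either way the consequent holds.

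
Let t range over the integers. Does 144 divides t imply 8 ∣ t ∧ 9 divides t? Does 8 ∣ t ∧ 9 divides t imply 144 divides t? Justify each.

Not equivalent: only (⇒) holds.

(⟸) This fails: take t = 72. Both 8 ∣ 72 and 9 ∣ 72, yet 72 is not a multiple of 144 (since 72 = 0·144 + 72), so 144 ∤ 72.

(⟹) If 144 ∣ t, write t = 144q. Since 144 = 18·8, t = 8·(18q), so 8 ∣ t; and since 144 = 16·9, t = 9·(16q), so 9 ∣ t.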